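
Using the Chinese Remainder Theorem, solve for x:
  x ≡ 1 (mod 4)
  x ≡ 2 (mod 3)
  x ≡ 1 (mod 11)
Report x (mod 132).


Moduli 4, 3, 11 are pairwise coprime; by CRT there is a unique solution modulo M = 4 · 3 · 11 = 132.
Solve pairwise, accumulating the modulus:
  Start with x ≡ 1 (mod 4).
  Combine with x ≡ 2 (mod 3): since gcd(4, 3) = 1, we get a unique residue mod 12.
    Write x = 1 + 4·t and substitute into x ≡ 2 (mod 3): 4·t ≡ 2 − 1 = 1 (mod 3).
    Reduce coefficients mod 3: 1·t ≡ 1 (mod 3).
    So t ≡ 1 (mod 3).
    Then x = 1 + 4·1 = 5, valid modulo lcm(4, 3) = 12: x ≡ 5 (mod 12).
  Combine with x ≡ 1 (mod 11): since gcd(12, 11) = 1, we get a unique residue mod 132.
    Write x = 5 + 12·t and substitute into x ≡ 1 (mod 11): 12·t ≡ 1 − 5 = -4 (mod 11).
    Reduce coefficients mod 11: 1·t ≡ 7 (mod 11).
    So t ≡ 7 (mod 11).
    Then x = 5 + 12·7 = 89, valid modulo lcm(12, 11) = 132: x ≡ 89 (mod 132).
Verify: 89 mod 4 = 1 ✓, 89 mod 3 = 2 ✓, 89 mod 11 = 1 ✓.

x ≡ 89 (mod 132).


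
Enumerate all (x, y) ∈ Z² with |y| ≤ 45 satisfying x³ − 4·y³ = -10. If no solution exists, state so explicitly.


The equation is x³ - 4y³ = -10. For fixed y, x³ = 4·y³ − 10, so a solution requires the RHS to be a perfect cube.
Strategy: iterate y from -45 to 45, compute RHS = 4·y³ − 10, and check whether it is a (positive or negative) perfect cube.
Check small values of y:
  y = 0: RHS = -10 is not a perfect cube.
  y = 1: RHS = -6 is not a perfect cube.
  y = -1: RHS = -14 is not a perfect cube.
  y = 2: RHS = 22 is not a perfect cube.
  y = -2: RHS = -42 is not a perfect cube.
  y = 3: RHS = 98 is not a perfect cube.
  y = -3: RHS = -118 is not a perfect cube.
Continuing the search up to |y| = 45 finds no solutions either.
No (x, y) in the scanned range satisfies the equation.

No integer solutions with |y| ≤ 45.


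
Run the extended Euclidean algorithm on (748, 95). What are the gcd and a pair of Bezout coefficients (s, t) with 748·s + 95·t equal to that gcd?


Euclidean algorithm on (748, 95) — divide until remainder is 0:
  748 = 7 · 95 + 83
  95 = 1 · 83 + 12
  83 = 6 · 12 + 11
  12 = 1 · 11 + 1
  11 = 11 · 1 + 0
gcd(748, 95) = 1.
Track Bezout coefficients alongside the remainders: start with r₀ = 748 = a·1 + b·0 (s = 1, t = 0) and r₁ = 95 = a·0 + b·1 (s = 0, t = 1); each new remainder r_{k+1} = r_{k-1} − q_k·r_k inherits s_{k+1} = s_{k-1} − q_k·s_k, t_{k+1} = t_{k-1} − q_k·t_k, so r_k = a·s_k + b·t_k at every step:
  q = 7: r = 83, s = 1 − 7·0 = 1, t = 0 − 7·1 = -7  (check: 748·1 + 95·(-7) = 83)
  q = 1: r = 12, s = 0 − 1·1 = -1, t = 1 − 1·(-7) = 8  (check: 748·(-1) + 95·8 = 12)
  q = 6: r = 11, s = 1 − 6·(-1) = 7, t = -7 − 6·8 = -55  (check: 748·7 + 95·(-55) = 11)
  q = 1: r = 1, s = -1 − 1·7 = -8, t = 8 − 1·(-55) = 63  (check: 748·(-8) + 95·63 = 1)
The row with r = 1 (the gcd) gives the Bezout coefficients s = -8, t = 63.
Result: 748 · (-8) + 95 · (63) = 1.

gcd(748, 95) = 1; s = -8, t = 63 (check: 748·(-8) + 95·63 = 1).


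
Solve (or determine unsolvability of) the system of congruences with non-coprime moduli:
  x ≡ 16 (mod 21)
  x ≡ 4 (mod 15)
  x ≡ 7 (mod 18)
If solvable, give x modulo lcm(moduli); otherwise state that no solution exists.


Moduli 21, 15, 18 are not pairwise coprime, so CRT works modulo lcm(m_i) when all pairwise compatibility conditions hold.
Pairwise compatibility: gcd(m_i, m_j) must divide a_i - a_j for every pair.
Merge one congruence at a time:
  Start: x ≡ 16 (mod 21).
  Combine with x ≡ 4 (mod 15): gcd(21, 15) = 3; 4 - 16 = -12, which IS divisible by 3, so compatible.
    Write x = 16 + 21·t and substitute into x ≡ 4 (mod 15): 21·t ≡ 4 − 16 = -12 (mod 15).
    Divide the congruence (and modulus) by g = 3: 7·t ≡ -4 (mod 5).
    Reduce coefficients mod 5: 2·t ≡ 1 (mod 5).
    The inverse of 2 mod 5 is 3 (since 2·3 = 6 = 1·5 + 1), so t ≡ 3·1 = 3 ≡ 3 (mod 5).
    Then x = 16 + 21·3 = 79, valid modulo lcm(21, 15) = 105: x ≡ 79 (mod 105).
  Combine with x ≡ 7 (mod 18): gcd(105, 18) = 3; 7 - 79 = -72, which IS divisible by 3, so compatible.
    Write x = 79 + 105·t and substitute into x ≡ 7 (mod 18): 105·t ≡ 7 − 79 = -72 (mod 18).
    Divide the congruence (and modulus) by g = 3: 35·t ≡ -24 (mod 6).
    Reduce coefficients mod 6: 5·t ≡ 0 (mod 6).
    The inverse of 5 mod 6 is 5 (since 5·5 = 25 = 4·6 + 1), so t ≡ 5·0 = 0 ≡ 0 (mod 6).
    Then x = 79 + 105·0 = 79, valid modulo lcm(105, 18) = 630: x ≡ 79 (mod 630).
Verify: 79 mod 21 = 16, 79 mod 15 = 4, 79 mod 18 = 7.

x ≡ 79 (mod 630).


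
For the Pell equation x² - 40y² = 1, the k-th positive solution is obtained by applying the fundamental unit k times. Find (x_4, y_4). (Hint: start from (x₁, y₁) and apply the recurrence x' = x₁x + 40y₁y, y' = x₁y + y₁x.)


Step 1: Find the fundamental solution (x₁, y₁) of x² - 40y² = 1.
  Expand √40 as a continued fraction. a₀ = ⌊√40⌋ = 6; iterate m_{k+1} = d_k·a_k − m_k, d_{k+1} = (40 − m_{k+1}²)/d_k, a_{k+1} = ⌊(a₀ + m_{k+1})/d_{k+1}⌋ (starting m₀ = 0, d₀ = 1), with convergents p_k = a_k·p_{k-1} + p_{k-2}, q_k = a_k·q_{k-1} + q_{k-2} (p₋₁ = 1, q₋₁ = 0):
  k = 0: a₀ = 6; p₀/q₀ = 6/1; p₀² − 40·q₀² = 36 − 40 = -4.
  k = 1: m = 6, d = 4, a = ⌊(6 + 6)/4⌋ = 3; p/q = (3·6 + 1)/(3·1 + 0) = 19/3; p² − 40·q² = 361 − 360 = 1.
  The first convergent with p² − 40·q² = 1 gives the fundamental solution (x₁, y₁) = (19, 3).
Step 2: Apply the recurrence (x_{n+1}, y_{n+1}) = (x₁x_n + 40y₁y_n, x₁y_n + y₁x_n) repeatedly.
  From (x_1, y_1) = (19, 3): x_2 = 19·19 + 40·3·3 = 721; y_2 = 19·3 + 3·19 = 114.
  From (x_2, y_2) = (721, 114): x_3 = 19·721 + 40·3·114 = 27379; y_3 = 19·114 + 3·721 = 4329.
  From (x_3, y_3) = (27379, 4329): x_4 = 19·27379 + 40·3·4329 = 1039681; y_4 = 19·4329 + 3·27379 = 164388.
Step 3: Verify x_4² - 40·y_4² = 1080936581761 - 1080936581760 = 1 (should be 1). ✓

(x_1, y_1) = (19, 3); (x_4, y_4) = (1039681, 164388).


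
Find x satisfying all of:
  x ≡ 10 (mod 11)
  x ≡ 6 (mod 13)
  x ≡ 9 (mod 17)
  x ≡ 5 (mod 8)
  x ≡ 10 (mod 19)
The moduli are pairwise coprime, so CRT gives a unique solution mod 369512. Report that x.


Product of moduli M = 11 · 13 · 17 · 8 · 19 = 369512.
Merge one congruence at a time:
  Start: x ≡ 10 (mod 11).
  Combine with x ≡ 6 (mod 13); new modulus lcm = 143.
    Write x = 10 + 11·t and substitute into x ≡ 6 (mod 13): 11·t ≡ 6 − 10 = -4 (mod 13).
    Reduce coefficients mod 13: 11·t ≡ 9 (mod 13).
    The inverse of 11 mod 13 is 6 (since 11·6 = 66 = 5·13 + 1), so t ≡ 6·9 = 54 ≡ 2 (mod 13).
    Then x = 10 + 11·2 = 32, valid modulo lcm(11, 13) = 143: x ≡ 32 (mod 143).
  Combine with x ≡ 9 (mod 17); new modulus lcm = 2431.
    Write x = 32 + 143·t and substitute into x ≡ 9 (mod 17): 143·t ≡ 9 − 32 = -23 (mod 17).
    Reduce coefficients mod 17: 7·t ≡ 11 (mod 17).
    The inverse of 7 mod 17 is 5 (since 7·5 = 35 = 2·17 + 1), so t ≡ 5·11 = 55 ≡ 4 (mod 17).
    Then x = 32 + 143·4 = 604, valid modulo lcm(143, 17) = 2431: x ≡ 604 (mod 2431).
  Combine with x ≡ 5 (mod 8); new modulus lcm = 19448.
    Write x = 604 + 2431·t and substitute into x ≡ 5 (mod 8): 2431·t ≡ 5 − 604 = -599 (mod 8).
    Reduce coefficients mod 8: 7·t ≡ 1 (mod 8).
    The inverse of 7 mod 8 is 7 (since 7·7 = 49 = 6·8 + 1), so t ≡ 7·1 = 7 ≡ 7 (mod 8).
    Then x = 604 + 2431·7 = 17621, valid modulo lcm(2431, 8) = 19448: x ≡ 17621 (mod 19448).
  Combine with x ≡ 10 (mod 19); new modulus lcm = 369512.
    Write x = 17621 + 19448·t and substitute into x ≡ 10 (mod 19): 19448·t ≡ 10 − 17621 = -17611 (mod 19).
    Reduce coefficients mod 19: 11·t ≡ 2 (mod 19).
    The inverse of 11 mod 19 is 7 (since 11·7 = 77 = 4·19 + 1), so t ≡ 7·2 = 14 ≡ 14 (mod 19).
    Then x = 17621 + 19448·14 = 289893, valid modulo lcm(19448, 19) = 369512: x ≡ 289893 (mod 369512).
Verify against each original: 289893 mod 11 = 10, 289893 mod 13 = 6, 289893 mod 17 = 9, 289893 mod 8 = 5, 289893 mod 19 = 10.

x ≡ 289893 (mod 369512).


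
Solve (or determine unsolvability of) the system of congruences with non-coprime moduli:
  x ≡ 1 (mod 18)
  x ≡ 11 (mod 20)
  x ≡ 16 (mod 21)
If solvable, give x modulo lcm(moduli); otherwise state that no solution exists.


Moduli 18, 20, 21 are not pairwise coprime, so CRT works modulo lcm(m_i) when all pairwise compatibility conditions hold.
Pairwise compatibility: gcd(m_i, m_j) must divide a_i - a_j for every pair.
Merge one congruence at a time:
  Start: x ≡ 1 (mod 18).
  Combine with x ≡ 11 (mod 20): gcd(18, 20) = 2; 11 - 1 = 10, which IS divisible by 2, so compatible.
    Write x = 1 + 18·t and substitute into x ≡ 11 (mod 20): 18·t ≡ 11 − 1 = 10 (mod 20).
    Divide the congruence (and modulus) by g = 2: 9·t ≡ 5 (mod 10).
    The inverse of 9 mod 10 is 9 (since 9·9 = 81 = 8·10 + 1), so t ≡ 9·5 = 45 ≡ 5 (mod 10).
    Then x = 1 + 18·5 = 91, valid modulo lcm(18, 20) = 180: x ≡ 91 (mod 180).
  Combine with x ≡ 16 (mod 21): gcd(180, 21) = 3; 16 - 91 = -75, which IS divisible by 3, so compatible.
    Write x = 91 + 180·t and substitute into x ≡ 16 (mod 21): 180·t ≡ 16 − 91 = -75 (mod 21).
    Divide the congruence (and modulus) by g = 3: 60·t ≡ -25 (mod 7).
    Reduce coefficients mod 7: 4·t ≡ 3 (mod 7).
    The inverse of 4 mod 7 is 2 (since 4·2 = 8 = 1·7 + 1), so t ≡ 2·3 = 6 ≡ 6 (mod 7).
    Then x = 91 + 180·6 = 1171, valid modulo lcm(180, 21) = 1260: x ≡ 1171 (mod 1260).
Verify: 1171 mod 18 = 1, 1171 mod 20 = 11, 1171 mod 21 = 16.

x ≡ 1171 (mod 1260).


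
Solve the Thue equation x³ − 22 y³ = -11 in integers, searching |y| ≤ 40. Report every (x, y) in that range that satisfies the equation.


The equation is x³ - 22y³ = -11. For fixed y, x³ = 22·y³ − 11, so a solution requires the RHS to be a perfect cube.
Strategy: iterate y from -40 to 40, compute RHS = 22·y³ − 11, and check whether it is a (positive or negative) perfect cube.
Check small values of y:
  y = 0: RHS = -11 is not a perfect cube.
  y = 1: RHS = 11 is not a perfect cube.
  y = -1: RHS = -33 is not a perfect cube.
  y = 2: RHS = 165 is not a perfect cube.
  y = -2: RHS = -187 is not a perfect cube.
  y = 3: RHS = 583 is not a perfect cube.
  y = -3: RHS = -605 is not a perfect cube.
Continuing the search up to |y| = 40 finds no solutions either.
No (x, y) in the scanned range satisfies the equation.

No integer solutions with |y| ≤ 40.


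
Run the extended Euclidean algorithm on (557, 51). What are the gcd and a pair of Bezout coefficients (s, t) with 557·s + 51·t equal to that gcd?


Euclidean algorithm on (557, 51) — divide until remainder is 0:
  557 = 10 · 51 + 47
  51 = 1 · 47 + 4
  47 = 11 · 4 + 3
  4 = 1 · 3 + 1
  3 = 3 · 1 + 0
gcd(557, 51) = 1.
Track Bezout coefficients alongside the remainders: start with r₀ = 557 = a·1 + b·0 (s = 1, t = 0) and r₁ = 51 = a·0 + b·1 (s = 0, t = 1); each new remainder r_{k+1} = r_{k-1} − q_k·r_k inherits s_{k+1} = s_{k-1} − q_k·s_k, t_{k+1} = t_{k-1} − q_k·t_k, so r_k = a·s_k + b·t_k at every step:
  q = 10: r = 47, s = 1 − 10·0 = 1, t = 0 − 10·1 = -10  (check: 557·1 + 51·(-10) = 47)
  q = 1: r = 4, s = 0 − 1·1 = -1, t = 1 − 1·(-10) = 11  (check: 557·(-1) + 51·11 = 4)
  q = 11: r = 3, s = 1 − 11·(-1) = 12, t = -10 − 11·11 = -131  (check: 557·12 + 51·(-131) = 3)
  q = 1: r = 1, s = -1 − 1·12 = -13, t = 11 − 1·(-131) = 142  (check: 557·(-13) + 51·142 = 1)
The row with r = 1 (the gcd) gives the Bezout coefficients s = -13, t = 142.
Result: 557 · (-13) + 51 · (142) = 1.

gcd(557, 51) = 1; s = -13, t = 142 (check: 557·(-13) + 51·142 = 1).


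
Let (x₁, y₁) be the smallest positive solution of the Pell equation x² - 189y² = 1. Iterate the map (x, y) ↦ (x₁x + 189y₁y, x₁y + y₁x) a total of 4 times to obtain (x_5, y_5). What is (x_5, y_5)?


Step 1: Find the fundamental solution (x₁, y₁) of x² - 189y² = 1.
  Expand √189 as a continued fraction. a₀ = ⌊√189⌋ = 13; iterate m_{k+1} = d_k·a_k − m_k, d_{k+1} = (189 − m_{k+1}²)/d_k, a_{k+1} = ⌊(a₀ + m_{k+1})/d_{k+1}⌋ (starting m₀ = 0, d₀ = 1), with convergents p_k = a_k·p_{k-1} + p_{k-2}, q_k = a_k·q_{k-1} + q_{k-2} (p₋₁ = 1, q₋₁ = 0):
  k = 0: a₀ = 13; p₀/q₀ = 13/1; p₀² − 189·q₀² = 169 − 189 = -20.
  k = 1: m = 13, d = 20, a = ⌊(13 + 13)/20⌋ = 1; p/q = (1·13 + 1)/(1·1 + 0) = 14/1; p² − 189·q² = 196 − 189 = 7.
  k = 2: m = 7, d = 7, a = ⌊(13 + 7)/7⌋ = 2; p/q = (2·14 + 13)/(2·1 + 1) = 41/3; p² − 189·q² = 1681 − 1701 = -20.
  k = 3: m = 7, d = 20, a = ⌊(13 + 7)/20⌋ = 1; p/q = (1·41 + 14)/(1·3 + 1) = 55/4; p² − 189·q² = 3025 − 3024 = 1.
  The first convergent with p² − 189·q² = 1 gives the fundamental solution (x₁, y₁) = (55, 4).
Step 2: Apply the recurrence (x_{n+1}, y_{n+1}) = (x₁x_n + 189y₁y_n, x₁y_n + y₁x_n) repeatedly.
  From (x_1, y_1) = (55, 4): x_2 = 55·55 + 189·4·4 = 6049; y_2 = 55·4 + 4·55 = 440.
  From (x_2, y_2) = (6049, 440): x_3 = 55·6049 + 189·4·440 = 665335; y_3 = 55·440 + 4·6049 = 48396.
  From (x_3, y_3) = (665335, 48396): x_4 = 55·665335 + 189·4·48396 = 73180801; y_4 = 55·48396 + 4·665335 = 5323120.
  From (x_4, y_4) = (73180801, 5323120): x_5 = 55·73180801 + 189·4·5323120 = 8049222775; y_5 = 55·5323120 + 4·73180801 = 585494804.
Step 3: Verify x_5² - 189·y_5² = 64789987281578700625 - 64789987281578700624 = 1 (should be 1). ✓

(x_1, y_1) = (55, 4); (x_5, y_5) = (8049222775, 585494804).


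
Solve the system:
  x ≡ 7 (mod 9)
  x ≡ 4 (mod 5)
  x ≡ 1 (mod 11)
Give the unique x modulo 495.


Moduli 9, 5, 11 are pairwise coprime; by CRT there is a unique solution modulo M = 9 · 5 · 11 = 495.
Solve pairwise, accumulating the modulus:
  Start with x ≡ 7 (mod 9).
  Combine with x ≡ 4 (mod 5): since gcd(9, 5) = 1, we get a unique residue mod 45.
    Write x = 7 + 9·t and substitute into x ≡ 4 (mod 5): 9·t ≡ 4 − 7 = -3 (mod 5).
    Reduce coefficients mod 5: 4·t ≡ 2 (mod 5).
    The inverse of 4 mod 5 is 4 (since 4·4 = 16 = 3·5 + 1), so t ≡ 4·2 = 8 ≡ 3 (mod 5).
    Then x = 7 + 9·3 = 34, valid modulo lcm(9, 5) = 45: x ≡ 34 (mod 45).
  Combine with x ≡ 1 (mod 11): since gcd(45, 11) = 1, we get a unique residue mod 495.
    Write x = 34 + 45·t and substitute into x ≡ 1 (mod 11): 45·t ≡ 1 − 34 = -33 (mod 11).
    Reduce coefficients mod 11: 1·t ≡ 0 (mod 11).
    So t ≡ 0 (mod 11).
    Then x = 34 + 45·0 = 34, valid modulo lcm(45, 11) = 495: x ≡ 34 (mod 495).
Verify: 34 mod 9 = 7 ✓, 34 mod 5 = 4 ✓, 34 mod 11 = 1 ✓.

x ≡ 34 (mod 495).


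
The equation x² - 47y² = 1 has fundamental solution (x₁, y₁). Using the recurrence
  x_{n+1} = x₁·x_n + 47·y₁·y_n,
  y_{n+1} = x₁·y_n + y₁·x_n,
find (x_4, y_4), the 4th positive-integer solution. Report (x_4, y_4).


Step 1: Find the fundamental solution (x₁, y₁) of x² - 47y² = 1.
  Expand √47 as a continued fraction. a₀ = ⌊√47⌋ = 6; iterate m_{k+1} = d_k·a_k − m_k, d_{k+1} = (47 − m_{k+1}²)/d_k, a_{k+1} = ⌊(a₀ + m_{k+1})/d_{k+1}⌋ (starting m₀ = 0, d₀ = 1), with convergents p_k = a_k·p_{k-1} + p_{k-2}, q_k = a_k·q_{k-1} + q_{k-2} (p₋₁ = 1, q₋₁ = 0):
  k = 0: a₀ = 6; p₀/q₀ = 6/1; p₀² − 47·q₀² = 36 − 47 = -11.
  k = 1: m = 6, d = 11, a = ⌊(6 + 6)/11⌋ = 1; p/q = (1·6 + 1)/(1·1 + 0) = 7/1; p² − 47·q² = 49 − 47 = 2.
  k = 2: m = 5, d = 2, a = ⌊(6 + 5)/2⌋ = 5; p/q = (5·7 + 6)/(5·1 + 1) = 41/6; p² − 47·q² = 1681 − 1692 = -11.
  k = 3: m = 5, d = 11, a = ⌊(6 + 5)/11⌋ = 1; p/q = (1·41 + 7)/(1·6 + 1) = 48/7; p² − 47·q² = 2304 − 2303 = 1.
  The first convergent with p² − 47·q² = 1 gives the fundamental solution (x₁, y₁) = (48, 7).
Step 2: Apply the recurrence (x_{n+1}, y_{n+1}) = (x₁x_n + 47y₁y_n, x₁y_n + y₁x_n) repeatedly.
  From (x_1, y_1) = (48, 7): x_2 = 48·48 + 47·7·7 = 4607; y_2 = 48·7 + 7·48 = 672.
  From (x_2, y_2) = (4607, 672): x_3 = 48·4607 + 47·7·672 = 442224; y_3 = 48·672 + 7·4607 = 64505.
  From (x_3, y_3) = (442224, 64505): x_4 = 48·442224 + 47·7·64505 = 42448897; y_4 = 48·64505 + 7·442224 = 6191808.
Step 3: Verify x_4² - 47·y_4² = 1801908856516609 - 1801908856516608 = 1 (should be 1). ✓

(x_1, y_1) = (48, 7); (x_4, y_4) = (42448897, 6191808).


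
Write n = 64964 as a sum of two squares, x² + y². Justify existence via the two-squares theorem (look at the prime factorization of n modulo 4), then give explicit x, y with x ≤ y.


Step 1: Factor n = 64964 = 2^2 · 109 · 149.
Step 2: Check the mod-4 condition on each prime factor: 2 = 2 (special); 109 ≡ 1 (mod 4), exponent 1; 149 ≡ 1 (mod 4), exponent 1.
All primes ≡ 3 (mod 4) appear to even exponent (or don't appear), so by the two-squares theorem n IS expressible as a sum of two squares.
Step 3: Build a representation. Group n = k² · m with k = 2 and m = 109 · 149 = 16241 (a product of primes ≡ 1 (mod 4)); a representation of m scales to one of n via (k·x)² + (k·y)² = k²(x² + y²). Each prime p ≡ 1 (mod 4) is itself a sum of two squares; find a² by testing p − a² for a perfect square:
  109: 109 − 1² = 108, 109 − 2² = 105, 109 − 3² = 100 = 10² ⇒ 109 = 3² + 10².
  149: 149 − 1² = 148, 149 − 2² = 145, 149 − 3² = 140, 149 − 4² = 133, 149 − 5² = 124, 149 − 6² = 113, 149 − 7² = 100 = 10² ⇒ 149 = 7² + 10².
  Combine using the Brahmagupta–Fibonacci identity (a² + b²)(c² + d²) = (ac − bd)² + (ad + bc)² = (ac + bd)² + (ad − bc)²:
  109 · 149 = 16241: from (3² + 10²)(7² + 10²), take (3·7 − 10·10, 3·10 + 10·7) = (21 − 100, 30 + 70) = (-79, 100); dropping signs (only squares matter) gives (79, 100); check 79² + 100² = 6241 + 10000 = 16241 ✓.
  Scale by k = 2: (2·79, 2·100) = (158, 200).
Step 4: Order so x ≤ y and verify: 158² + 200² = 24964 + 40000 = 64964 = n. ✓

n = 64964 = 158² + 200² (one valid representation with x ≤ y).


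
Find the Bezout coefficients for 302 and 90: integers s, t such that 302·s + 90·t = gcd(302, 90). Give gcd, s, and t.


Euclidean algorithm on (302, 90) — divide until remainder is 0:
  302 = 3 · 90 + 32
  90 = 2 · 32 + 26
  32 = 1 · 26 + 6
  26 = 4 · 6 + 2
  6 = 3 · 2 + 0
gcd(302, 90) = 2.
Track Bezout coefficients alongside the remainders: start with r₀ = 302 = a·1 + b·0 (s = 1, t = 0) and r₁ = 90 = a·0 + b·1 (s = 0, t = 1); each new remainder r_{k+1} = r_{k-1} − q_k·r_k inherits s_{k+1} = s_{k-1} − q_k·s_k, t_{k+1} = t_{k-1} − q_k·t_k, so r_k = a·s_k + b·t_k at every step:
  q = 3: r = 32, s = 1 − 3·0 = 1, t = 0 − 3·1 = -3  (check: 302·1 + 90·(-3) = 32)
  q = 2: r = 26, s = 0 − 2·1 = -2, t = 1 − 2·(-3) = 7  (check: 302·(-2) + 90·7 = 26)
  q = 1: r = 6, s = 1 − 1·(-2) = 3, t = -3 − 1·7 = -10  (check: 302·3 + 90·(-10) = 6)
  q = 4: r = 2, s = -2 − 4·3 = -14, t = 7 − 4·(-10) = 47  (check: 302·(-14) + 90·47 = 2)
The row with r = 2 (the gcd) gives the Bezout coefficients s = -14, t = 47.
Result: 302 · (-14) + 90 · (47) = 2.

gcd(302, 90) = 2; s = -14, t = 47 (check: 302·(-14) + 90·47 = 2).


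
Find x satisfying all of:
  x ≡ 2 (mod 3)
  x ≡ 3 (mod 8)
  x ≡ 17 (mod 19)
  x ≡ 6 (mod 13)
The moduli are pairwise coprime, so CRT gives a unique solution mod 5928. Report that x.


Product of moduli M = 3 · 8 · 19 · 13 = 5928.
Merge one congruence at a time:
  Start: x ≡ 2 (mod 3).
  Combine with x ≡ 3 (mod 8); new modulus lcm = 24.
    Write x = 2 + 3·t and substitute into x ≡ 3 (mod 8): 3·t ≡ 3 − 2 = 1 (mod 8).
    The inverse of 3 mod 8 is 3 (since 3·3 = 9 = 1·8 + 1), so t ≡ 3·1 = 3 ≡ 3 (mod 8).
    Then x = 2 + 3·3 = 11, valid modulo lcm(3, 8) = 24: x ≡ 11 (mod 24).
  Combine with x ≡ 17 (mod 19); new modulus lcm = 456.
    Write x = 11 + 24·t and substitute into x ≡ 17 (mod 19): 24·t ≡ 17 − 11 = 6 (mod 19).
    Reduce coefficients mod 19: 5·t ≡ 6 (mod 19).
    The inverse of 5 mod 19 is 4 (since 5·4 = 20 = 1·19 + 1), so t ≡ 4·6 = 24 ≡ 5 (mod 19).
    Then x = 11 + 24·5 = 131, valid modulo lcm(24, 19) = 456: x ≡ 131 (mod 456).
  Combine with x ≡ 6 (mod 13); new modulus lcm = 5928.
    Write x = 131 + 456·t and substitute into x ≡ 6 (mod 13): 456·t ≡ 6 − 131 = -125 (mod 13).
    Reduce coefficients mod 13: 1·t ≡ 5 (mod 13).
    So t ≡ 5 (mod 13).
    Then x = 131 + 456·5 = 2411, valid modulo lcm(456, 13) = 5928: x ≡ 2411 (mod 5928).
Verify against each original: 2411 mod 3 = 2, 2411 mod 8 = 3, 2411 mod 19 = 17, 2411 mod 13 = 6.

x ≡ 2411 (mod 5928).


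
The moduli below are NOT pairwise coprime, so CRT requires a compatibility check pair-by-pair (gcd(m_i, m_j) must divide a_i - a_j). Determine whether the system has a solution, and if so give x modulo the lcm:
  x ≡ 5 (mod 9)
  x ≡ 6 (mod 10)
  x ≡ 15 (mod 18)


Moduli 9, 10, 18 are not pairwise coprime, so CRT works modulo lcm(m_i) when all pairwise compatibility conditions hold.
Pairwise compatibility: gcd(m_i, m_j) must divide a_i - a_j for every pair.
Merge one congruence at a time:
  Start: x ≡ 5 (mod 9).
  Combine with x ≡ 6 (mod 10): gcd(9, 10) = 1; 6 - 5 = 1, which IS divisible by 1, so compatible.
    Write x = 5 + 9·t and substitute into x ≡ 6 (mod 10): 9·t ≡ 6 − 5 = 1 (mod 10).
    The inverse of 9 mod 10 is 9 (since 9·9 = 81 = 8·10 + 1), so t ≡ 9·1 = 9 ≡ 9 (mod 10).
    Then x = 5 + 9·9 = 86, valid modulo lcm(9, 10) = 90: x ≡ 86 (mod 90).
  Combine with x ≡ 15 (mod 18): gcd(90, 18) = 18, and 15 - 86 = -71 is NOT divisible by 18.
    ⇒ system is inconsistent (no integer solution).

No solution (the system is inconsistent).


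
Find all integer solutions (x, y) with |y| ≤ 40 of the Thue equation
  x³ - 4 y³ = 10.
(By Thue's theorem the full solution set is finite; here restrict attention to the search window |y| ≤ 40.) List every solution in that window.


The equation is x³ - 4y³ = 10. For fixed y, x³ = 4·y³ + 10, so a solution requires the RHS to be a perfect cube.
Strategy: iterate y from -40 to 40, compute RHS = 4·y³ + 10, and check whether it is a (positive or negative) perfect cube.
Check small values of y:
  y = 0: RHS = 10 is not a perfect cube.
  y = 1: RHS = 14 is not a perfect cube.
  y = -1: RHS = 6 is not a perfect cube.
  y = 2: RHS = 42 is not a perfect cube.
  y = -2: RHS = -22 is not a perfect cube.
  y = 3: RHS = 118 is not a perfect cube.
  y = -3: RHS = -98 is not a perfect cube.
Continuing the search up to |y| = 40 finds no solutions either.
No (x, y) in the scanned range satisfies the equation.

No integer solutions with |y| ≤ 40.


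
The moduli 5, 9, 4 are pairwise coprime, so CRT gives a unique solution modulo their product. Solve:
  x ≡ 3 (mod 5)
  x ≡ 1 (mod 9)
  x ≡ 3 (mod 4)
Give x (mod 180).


Moduli 5, 9, 4 are pairwise coprime; by CRT there is a unique solution modulo M = 5 · 9 · 4 = 180.
Solve pairwise, accumulating the modulus:
  Start with x ≡ 3 (mod 5).
  Combine with x ≡ 1 (mod 9): since gcd(5, 9) = 1, we get a unique residue mod 45.
    Write x = 3 + 5·t and substitute into x ≡ 1 (mod 9): 5·t ≡ 1 − 3 = -2 (mod 9).
    Reduce coefficients mod 9: 5·t ≡ 7 (mod 9).
    The inverse of 5 mod 9 is 2 (since 5·2 = 10 = 1·9 + 1), so t ≡ 2·7 = 14 ≡ 5 (mod 9).
    Then x = 3 + 5·5 = 28, valid modulo lcm(5, 9) = 45: x ≡ 28 (mod 45).
  Combine with x ≡ 3 (mod 4): since gcd(45, 4) = 1, we get a unique residue mod 180.
    Write x = 28 + 45·t and substitute into x ≡ 3 (mod 4): 45·t ≡ 3 − 28 = -25 (mod 4).
    Reduce coefficients mod 4: 1·t ≡ 3 (mod 4).
    So t ≡ 3 (mod 4).
    Then x = 28 + 45·3 = 163, valid modulo lcm(45, 4) = 180: x ≡ 163 (mod 180).
Verify: 163 mod 5 = 3 ✓, 163 mod 9 = 1 ✓, 163 mod 4 = 3 ✓.

x ≡ 163 (mod 180).


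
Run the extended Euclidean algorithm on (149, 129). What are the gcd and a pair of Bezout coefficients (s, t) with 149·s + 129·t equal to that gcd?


Euclidean algorithm on (149, 129) — divide until remainder is 0:
  149 = 1 · 129 + 20
  129 = 6 · 20 + 9
  20 = 2 · 9 + 2
  9 = 4 · 2 + 1
  2 = 2 · 1 + 0
gcd(149, 129) = 1.
Track Bezout coefficients alongside the remainders: start with r₀ = 149 = a·1 + b·0 (s = 1, t = 0) and r₁ = 129 = a·0 + b·1 (s = 0, t = 1); each new remainder r_{k+1} = r_{k-1} − q_k·r_k inherits s_{k+1} = s_{k-1} − q_k·s_k, t_{k+1} = t_{k-1} − q_k·t_k, so r_k = a·s_k + b·t_k at every step:
  q = 1: r = 20, s = 1 − 1·0 = 1, t = 0 − 1·1 = -1  (check: 149·1 + 129·(-1) = 20)
  q = 6: r = 9, s = 0 − 6·1 = -6, t = 1 − 6·(-1) = 7  (check: 149·(-6) + 129·7 = 9)
  q = 2: r = 2, s = 1 − 2·(-6) = 13, t = -1 − 2·7 = -15  (check: 149·13 + 129·(-15) = 2)
  q = 4: r = 1, s = -6 − 4·13 = -58, t = 7 − 4·(-15) = 67  (check: 149·(-58) + 129·67 = 1)
The row with r = 1 (the gcd) gives the Bezout coefficients s = -58, t = 67.
Result: 149 · (-58) + 129 · (67) = 1.

gcd(149, 129) = 1; s = -58, t = 67 (check: 149·(-58) + 129·67 = 1).


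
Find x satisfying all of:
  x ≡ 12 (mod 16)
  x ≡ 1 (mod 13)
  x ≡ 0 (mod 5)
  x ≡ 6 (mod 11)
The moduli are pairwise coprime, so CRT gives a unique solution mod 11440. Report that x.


Product of moduli M = 16 · 13 · 5 · 11 = 11440.
Merge one congruence at a time:
  Start: x ≡ 12 (mod 16).
  Combine with x ≡ 1 (mod 13); new modulus lcm = 208.
    Write x = 12 + 16·t and substitute into x ≡ 1 (mod 13): 16·t ≡ 1 − 12 = -11 (mod 13).
    Reduce coefficients mod 13: 3·t ≡ 2 (mod 13).
    The inverse of 3 mod 13 is 9 (since 3·9 = 27 = 2·13 + 1), so t ≡ 9·2 = 18 ≡ 5 (mod 13).
    Then x = 12 + 16·5 = 92, valid modulo lcm(16, 13) = 208: x ≡ 92 (mod 208).
  Combine with x ≡ 0 (mod 5); new modulus lcm = 1040.
    Write x = 92 + 208·t and substitute into x ≡ 0 (mod 5): 208·t ≡ 0 − 92 = -92 (mod 5).
    Reduce coefficients mod 5: 3·t ≡ 3 (mod 5).
    The inverse of 3 mod 5 is 2 (since 3·2 = 6 = 1·5 + 1), so t ≡ 2·3 = 6 ≡ 1 (mod 5).
    Then x = 92 + 208·1 = 300, valid modulo lcm(208, 5) = 1040: x ≡ 300 (mod 1040).
  Combine with x ≡ 6 (mod 11); new modulus lcm = 11440.
    Write x = 300 + 1040·t and substitute into x ≡ 6 (mod 11): 1040·t ≡ 6 − 300 = -294 (mod 11).
    Reduce coefficients mod 11: 6·t ≡ 3 (mod 11).
    The inverse of 6 mod 11 is 2 (since 6·2 = 12 = 1·11 + 1), so t ≡ 2·3 = 6 ≡ 6 (mod 11).
    Then x = 300 + 1040·6 = 6540, valid modulo lcm(1040, 11) = 11440: x ≡ 6540 (mod 11440).
Verify against each original: 6540 mod 16 = 12, 6540 mod 13 = 1, 6540 mod 5 = 0, 6540 mod 11 = 6.

x ≡ 6540 (mod 11440).


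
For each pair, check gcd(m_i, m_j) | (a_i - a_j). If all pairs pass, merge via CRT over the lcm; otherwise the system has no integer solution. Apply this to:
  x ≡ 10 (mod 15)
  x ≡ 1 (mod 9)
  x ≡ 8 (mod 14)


Moduli 15, 9, 14 are not pairwise coprime, so CRT works modulo lcm(m_i) when all pairwise compatibility conditions hold.
Pairwise compatibility: gcd(m_i, m_j) must divide a_i - a_j for every pair.
Merge one congruence at a time:
  Start: x ≡ 10 (mod 15).
  Combine with x ≡ 1 (mod 9): gcd(15, 9) = 3; 1 - 10 = -9, which IS divisible by 3, so compatible.
    Write x = 10 + 15·t and substitute into x ≡ 1 (mod 9): 15·t ≡ 1 − 10 = -9 (mod 9).
    Divide the congruence (and modulus) by g = 3: 5·t ≡ -3 (mod 3).
    Reduce coefficients mod 3: 2·t ≡ 0 (mod 3).
    The inverse of 2 mod 3 is 2 (since 2·2 = 4 = 1·3 + 1), so t ≡ 2·0 = 0 ≡ 0 (mod 3).
    Then x = 10 + 15·0 = 10, valid modulo lcm(15, 9) = 45: x ≡ 10 (mod 45).
  Combine with x ≡ 8 (mod 14): gcd(45, 14) = 1; 8 - 10 = -2, which IS divisible by 1, so compatible.
    Write x = 10 + 45·t and substitute into x ≡ 8 (mod 14): 45·t ≡ 8 − 10 = -2 (mod 14).
    Reduce coefficients mod 14: 3·t ≡ 12 (mod 14).
    The inverse of 3 mod 14 is 5 (since 3·5 = 15 = 1·14 + 1), so t ≡ 5·12 = 60 ≡ 4 (mod 14).
    Then x = 10 + 45·4 = 190, valid modulo lcm(45, 14) = 630: x ≡ 190 (mod 630).
Verify: 190 mod 15 = 10, 190 mod 9 = 1, 190 mod 14 = 8.

x ≡ 190 (mod 630).


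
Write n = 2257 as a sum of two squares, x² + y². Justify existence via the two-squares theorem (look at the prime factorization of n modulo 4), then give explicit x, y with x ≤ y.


Step 1: Factor n = 2257 = 37 · 61.
Step 2: Check the mod-4 condition on each prime factor: 37 ≡ 1 (mod 4), exponent 1; 61 ≡ 1 (mod 4), exponent 1.
All primes ≡ 3 (mod 4) appear to even exponent (or don't appear), so by the two-squares theorem n IS expressible as a sum of two squares.
Step 3: Build a representation. Here n = 37 · 61 is a product of primes ≡ 1 (mod 4). Each prime p ≡ 1 (mod 4) is itself a sum of two squares; find a² by testing p − a² for a perfect square:
  37: 37 − 1² = 36 = 6² ⇒ 37 = 1² + 6².
  61: 61 − 1² = 60, 61 − 2² = 57, 61 − 3² = 52, 61 − 4² = 45, 61 − 5² = 36 = 6² ⇒ 61 = 5² + 6².
  Combine using the Brahmagupta–Fibonacci identity (a² + b²)(c² + d²) = (ac − bd)² + (ad + bc)² = (ac + bd)² + (ad − bc)²:
  37 · 61 = 2257: from (1² + 6²)(5² + 6²), take (1·5 − 6·6, 1·6 + 6·5) = (5 − 36, 6 + 30) = (-31, 36); dropping signs (only squares matter) gives (31, 36); check 31² + 36² = 961 + 1296 = 2257 ✓.
Step 4: Order so x ≤ y and verify: 31² + 36² = 961 + 1296 = 2257 = n. ✓

n = 2257 = 31² + 36² (one valid representation with x ≤ y).


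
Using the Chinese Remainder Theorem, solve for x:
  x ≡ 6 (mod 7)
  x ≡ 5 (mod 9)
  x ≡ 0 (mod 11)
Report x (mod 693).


Moduli 7, 9, 11 are pairwise coprime; by CRT there is a unique solution modulo M = 7 · 9 · 11 = 693.
Solve pairwise, accumulating the modulus:
  Start with x ≡ 6 (mod 7).
  Combine with x ≡ 5 (mod 9): since gcd(7, 9) = 1, we get a unique residue mod 63.
    Write x = 6 + 7·t and substitute into x ≡ 5 (mod 9): 7·t ≡ 5 − 6 = -1 (mod 9).
    Reduce coefficients mod 9: 7·t ≡ 8 (mod 9).
    The inverse of 7 mod 9 is 4 (since 7·4 = 28 = 3·9 + 1), so t ≡ 4·8 = 32 ≡ 5 (mod 9).
    Then x = 6 + 7·5 = 41, valid modulo lcm(7, 9) = 63: x ≡ 41 (mod 63).
  Combine with x ≡ 0 (mod 11): since gcd(63, 11) = 1, we get a unique residue mod 693.
    Write x = 41 + 63·t and substitute into x ≡ 0 (mod 11): 63·t ≡ 0 − 41 = -41 (mod 11).
    Reduce coefficients mod 11: 8·t ≡ 3 (mod 11).
    The inverse of 8 mod 11 is 7 (since 8·7 = 56 = 5·11 + 1), so t ≡ 7·3 = 21 ≡ 10 (mod 11).
    Then x = 41 + 63·10 = 671, valid modulo lcm(63, 11) = 693: x ≡ 671 (mod 693).
Verify: 671 mod 7 = 6 ✓, 671 mod 9 = 5 ✓, 671 mod 11 = 0 ✓.

x ≡ 671 (mod 693).


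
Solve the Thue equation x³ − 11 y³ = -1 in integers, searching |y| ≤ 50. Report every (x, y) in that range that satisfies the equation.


The equation is x³ - 11y³ = -1. For fixed y, x³ = 11·y³ − 1, so a solution requires the RHS to be a perfect cube.
Strategy: iterate y from -50 to 50, compute RHS = 11·y³ − 1, and check whether it is a (positive or negative) perfect cube.
Check small values of y:
  y = 0: RHS = -1 = (-1)³ ⇒ x = -1 works.
  y = 1: RHS = 10 is not a perfect cube.
  y = -1: RHS = -12 is not a perfect cube.
  y = 2: RHS = 87 is not a perfect cube.
  y = -2: RHS = -89 is not a perfect cube.
  y = 3: RHS = 296 is not a perfect cube.
  y = -3: RHS = -298 is not a perfect cube.
Continuing the search up to |y| = 50 finds no further solutions beyond those listed.
Collected solutions: (-1, 0).

Solutions (with |y| ≤ 50): (-1, 0).


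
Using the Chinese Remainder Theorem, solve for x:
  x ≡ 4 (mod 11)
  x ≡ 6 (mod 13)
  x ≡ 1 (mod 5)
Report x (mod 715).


Moduli 11, 13, 5 are pairwise coprime; by CRT there is a unique solution modulo M = 11 · 13 · 5 = 715.
Solve pairwise, accumulating the modulus:
  Start with x ≡ 4 (mod 11).
  Combine with x ≡ 6 (mod 13): since gcd(11, 13) = 1, we get a unique residue mod 143.
    Write x = 4 + 11·t and substitute into x ≡ 6 (mod 13): 11·t ≡ 6 − 4 = 2 (mod 13).
    The inverse of 11 mod 13 is 6 (since 11·6 = 66 = 5·13 + 1), so t ≡ 6·2 = 12 ≡ 12 (mod 13).
    Then x = 4 + 11·12 = 136, valid modulo lcm(11, 13) = 143: x ≡ 136 (mod 143).
  Combine with x ≡ 1 (mod 5): since gcd(143, 5) = 1, we get a unique residue mod 715.
    Write x = 136 + 143·t and substitute into x ≡ 1 (mod 5): 143·t ≡ 1 − 136 = -135 (mod 5).
    Reduce coefficients mod 5: 3·t ≡ 0 (mod 5).
    The inverse of 3 mod 5 is 2 (since 3·2 = 6 = 1·5 + 1), so t ≡ 2·0 = 0 ≡ 0 (mod 5).
    Then x = 136 + 143·0 = 136, valid modulo lcm(143, 5) = 715: x ≡ 136 (mod 715).
Verify: 136 mod 11 = 4 ✓, 136 mod 13 = 6 ✓, 136 mod 5 = 1 ✓.

x ≡ 136 (mod 715).


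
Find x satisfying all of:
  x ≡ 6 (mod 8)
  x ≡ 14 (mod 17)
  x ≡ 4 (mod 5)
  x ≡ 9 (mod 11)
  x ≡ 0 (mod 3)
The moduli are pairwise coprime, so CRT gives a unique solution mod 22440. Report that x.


Product of moduli M = 8 · 17 · 5 · 11 · 3 = 22440.
Merge one congruence at a time:
  Start: x ≡ 6 (mod 8).
  Combine with x ≡ 14 (mod 17); new modulus lcm = 136.
    Write x = 6 + 8·t and substitute into x ≡ 14 (mod 17): 8·t ≡ 14 − 6 = 8 (mod 17).
    The inverse of 8 mod 17 is 15 (since 8·15 = 120 = 7·17 + 1), so t ≡ 15·8 = 120 ≡ 1 (mod 17).
    Then x = 6 + 8·1 = 14, valid modulo lcm(8, 17) = 136: x ≡ 14 (mod 136).
  Combine with x ≡ 4 (mod 5); new modulus lcm = 680.
    Write x = 14 + 136·t and substitute into x ≡ 4 (mod 5): 136·t ≡ 4 − 14 = -10 (mod 5).
    Reduce coefficients mod 5: 1·t ≡ 0 (mod 5).
    So t ≡ 0 (mod 5).
    Then x = 14 + 136·0 = 14, valid modulo lcm(136, 5) = 680: x ≡ 14 (mod 680).
  Combine with x ≡ 9 (mod 11); new modulus lcm = 7480.
    Write x = 14 + 680·t and substitute into x ≡ 9 (mod 11): 680·t ≡ 9 − 14 = -5 (mod 11).
    Reduce coefficients mod 11: 9·t ≡ 6 (mod 11).
    The inverse of 9 mod 11 is 5 (since 9·5 = 45 = 4·11 + 1), so t ≡ 5·6 = 30 ≡ 8 (mod 11).
    Then x = 14 + 680·8 = 5454, valid modulo lcm(680, 11) = 7480: x ≡ 5454 (mod 7480).
  Combine with x ≡ 0 (mod 3); new modulus lcm = 22440.
    Write x = 5454 + 7480·t and substitute into x ≡ 0 (mod 3): 7480·t ≡ 0 − 5454 = -5454 (mod 3).
    Reduce coefficients mod 3: 1·t ≡ 0 (mod 3).
    So t ≡ 0 (mod 3).
    Then x = 5454 + 7480·0 = 5454, valid modulo lcm(7480, 3) = 22440: x ≡ 5454 (mod 22440).
Verify against each original: 5454 mod 8 = 6, 5454 mod 17 = 14, 5454 mod 5 = 4, 5454 mod 11 = 9, 5454 mod 3 = 0.

x ≡ 5454 (mod 22440).


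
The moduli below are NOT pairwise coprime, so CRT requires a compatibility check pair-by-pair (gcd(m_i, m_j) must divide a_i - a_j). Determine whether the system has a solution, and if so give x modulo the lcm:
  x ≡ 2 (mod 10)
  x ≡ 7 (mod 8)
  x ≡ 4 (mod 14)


Moduli 10, 8, 14 are not pairwise coprime, so CRT works modulo lcm(m_i) when all pairwise compatibility conditions hold.
Pairwise compatibility: gcd(m_i, m_j) must divide a_i - a_j for every pair.
Merge one congruence at a time:
  Start: x ≡ 2 (mod 10).
  Combine with x ≡ 7 (mod 8): gcd(10, 8) = 2, and 7 - 2 = 5 is NOT divisible by 2.
    ⇒ system is inconsistent (no integer solution).

No solution (the system is inconsistent).


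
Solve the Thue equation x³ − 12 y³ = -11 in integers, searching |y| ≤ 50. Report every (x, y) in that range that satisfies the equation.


The equation is x³ - 12y³ = -11. For fixed y, x³ = 12·y³ − 11, so a solution requires the RHS to be a perfect cube.
Strategy: iterate y from -50 to 50, compute RHS = 12·y³ − 11, and check whether it is a (positive or negative) perfect cube.
Check small values of y:
  y = 0: RHS = -11 is not a perfect cube.
  y = 1: RHS = 1 = (1)³ ⇒ x = 1 works.
  y = -1: RHS = -23 is not a perfect cube.
  y = 2: RHS = 85 is not a perfect cube.
  y = -2: RHS = -107 is not a perfect cube.
  y = 3: RHS = 313 is not a perfect cube.
  y = -3: RHS = -335 is not a perfect cube.
Continuing the search up to |y| = 50 finds no further solutions beyond those listed.
Collected solutions: (1, 1).

Solutions (with |y| ≤ 50): (1, 1).


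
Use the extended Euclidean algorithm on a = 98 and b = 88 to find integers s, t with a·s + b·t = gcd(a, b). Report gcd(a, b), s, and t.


Euclidean algorithm on (98, 88) — divide until remainder is 0:
  98 = 1 · 88 + 10
  88 = 8 · 10 + 8
  10 = 1 · 8 + 2
  8 = 4 · 2 + 0
gcd(98, 88) = 2.
Track Bezout coefficients alongside the remainders: start with r₀ = 98 = a·1 + b·0 (s = 1, t = 0) and r₁ = 88 = a·0 + b·1 (s = 0, t = 1); each new remainder r_{k+1} = r_{k-1} − q_k·r_k inherits s_{k+1} = s_{k-1} − q_k·s_k, t_{k+1} = t_{k-1} − q_k·t_k, so r_k = a·s_k + b·t_k at every step:
  q = 1: r = 10, s = 1 − 1·0 = 1, t = 0 − 1·1 = -1  (check: 98·1 + 88·(-1) = 10)
  q = 8: r = 8, s = 0 − 8·1 = -8, t = 1 − 8·(-1) = 9  (check: 98·(-8) + 88·9 = 8)
  q = 1: r = 2, s = 1 − 1·(-8) = 9, t = -1 − 1·9 = -10  (check: 98·9 + 88·(-10) = 2)
The row with r = 2 (the gcd) gives the Bezout coefficients s = 9, t = -10.
Result: 98 · (9) + 88 · (-10) = 2.

gcd(98, 88) = 2; s = 9, t = -10 (check: 98·9 + 88·(-10) = 2).


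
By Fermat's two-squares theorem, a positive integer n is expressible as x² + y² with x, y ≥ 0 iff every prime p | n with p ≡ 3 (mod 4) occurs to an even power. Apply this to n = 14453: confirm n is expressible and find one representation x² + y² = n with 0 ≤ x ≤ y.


Step 1: Factor n = 14453 = 97 · 149.
Step 2: Check the mod-4 condition on each prime factor: 97 ≡ 1 (mod 4), exponent 1; 149 ≡ 1 (mod 4), exponent 1.
All primes ≡ 3 (mod 4) appear to even exponent (or don't appear), so by the two-squares theorem n IS expressible as a sum of two squares.
Step 3: Build a representation. Here n = 97 · 149 is a product of primes ≡ 1 (mod 4). Each prime p ≡ 1 (mod 4) is itself a sum of two squares; find a² by testing p − a² for a perfect square:
  97: 97 − 1² = 96, 97 − 2² = 93, 97 − 3² = 88, 97 − 4² = 81 = 9² ⇒ 97 = 4² + 9².
  149: 149 − 1² = 148, 149 − 2² = 145, 149 − 3² = 140, 149 − 4² = 133, 149 − 5² = 124, 149 − 6² = 113, 149 − 7² = 100 = 10² ⇒ 149 = 7² + 10².
  Combine using the Brahmagupta–Fibonacci identity (a² + b²)(c² + d²) = (ac − bd)² + (ad + bc)² = (ac + bd)² + (ad − bc)²:
  97 · 149 = 14453: from (4² + 9²)(7² + 10²), take (4·7 − 9·10, 4·10 + 9·7) = (28 − 90, 40 + 63) = (-62, 103); dropping signs (only squares matter) gives (62, 103); check 62² + 103² = 3844 + 10609 = 14453 ✓.
Step 4: Order so x ≤ y and verify: 62² + 103² = 3844 + 10609 = 14453 = n. ✓

n = 14453 = 62² + 103² (one valid representation with x ≤ y).


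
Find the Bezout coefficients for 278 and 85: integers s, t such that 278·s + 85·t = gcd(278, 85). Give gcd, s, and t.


Euclidean algorithm on (278, 85) — divide until remainder is 0:
  278 = 3 · 85 + 23
  85 = 3 · 23 + 16
  23 = 1 · 16 + 7
  16 = 2 · 7 + 2
  7 = 3 · 2 + 1
  2 = 2 · 1 + 0
gcd(278, 85) = 1.
Track Bezout coefficients alongside the remainders: start with r₀ = 278 = a·1 + b·0 (s = 1, t = 0) and r₁ = 85 = a·0 + b·1 (s = 0, t = 1); each new remainder r_{k+1} = r_{k-1} − q_k·r_k inherits s_{k+1} = s_{k-1} − q_k·s_k, t_{k+1} = t_{k-1} − q_k·t_k, so r_k = a·s_k + b·t_k at every step:
  q = 3: r = 23, s = 1 − 3·0 = 1, t = 0 − 3·1 = -3  (check: 278·1 + 85·(-3) = 23)
  q = 3: r = 16, s = 0 − 3·1 = -3, t = 1 − 3·(-3) = 10  (check: 278·(-3) + 85·10 = 16)
  q = 1: r = 7, s = 1 − 1·(-3) = 4, t = -3 − 1·10 = -13  (check: 278·4 + 85·(-13) = 7)
  q = 2: r = 2, s = -3 − 2·4 = -11, t = 10 − 2·(-13) = 36  (check: 278·(-11) + 85·36 = 2)
  q = 3: r = 1, s = 4 − 3·(-11) = 37, t = -13 − 3·36 = -121  (check: 278·37 + 85·(-121) = 1)
The row with r = 1 (the gcd) gives the Bezout coefficients s = 37, t = -121.
Result: 278 · (37) + 85 · (-121) = 1.

gcd(278, 85) = 1; s = 37, t = -121 (check: 278·37 + 85·(-121) = 1).


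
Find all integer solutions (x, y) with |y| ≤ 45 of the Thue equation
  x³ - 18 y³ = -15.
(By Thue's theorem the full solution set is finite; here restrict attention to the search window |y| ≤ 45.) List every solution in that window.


The equation is x³ - 18y³ = -15. For fixed y, x³ = 18·y³ − 15, so a solution requires the RHS to be a perfect cube.
Strategy: iterate y from -45 to 45, compute RHS = 18·y³ − 15, and check whether it is a (positive or negative) perfect cube.
Check small values of y:
  y = 0: RHS = -15 is not a perfect cube.
  y = 1: RHS = 3 is not a perfect cube.
  y = -1: RHS = -33 is not a perfect cube.
  y = 2: RHS = 129 is not a perfect cube.
  y = -2: RHS = -159 is not a perfect cube.
  y = 3: RHS = 471 is not a perfect cube.
  y = -3: RHS = -501 is not a perfect cube.
Continuing the search up to |y| = 45 finds no solutions either.
No (x, y) in the scanned range satisfies the equation.

No integer solutions with |y| ≤ 45.
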